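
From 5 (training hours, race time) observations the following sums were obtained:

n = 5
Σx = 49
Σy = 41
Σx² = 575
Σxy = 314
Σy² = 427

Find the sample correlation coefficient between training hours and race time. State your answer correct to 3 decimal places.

-0.946

Sxx = Σx² − (Σx)²/n = 575 − 480.2 = 94.8
Sxy = Σxy − (Σx)(Σy)/n = 314 − 401.8 = -87.8
Syy = Σy² − (Σy)²/n = 427 − 336.2 = 90.8
r = Sxy/√(Sxx·Syy) = -87.8/√(8607.84) = -87.8/92.778446 = -0.946340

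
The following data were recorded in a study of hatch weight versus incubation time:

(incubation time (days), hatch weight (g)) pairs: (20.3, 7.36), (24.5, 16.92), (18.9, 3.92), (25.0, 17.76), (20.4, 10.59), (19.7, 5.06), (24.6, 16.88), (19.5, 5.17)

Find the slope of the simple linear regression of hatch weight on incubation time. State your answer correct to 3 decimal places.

2.230

n = 8, Σx = 172.9, Σy = 83.66, Σxy = 1913.817, Σx² = 3784.21
Sxx = Σx² − (Σx)²/n = 3784.21 − 3736.80125 = 47.40875
Sxy = Σxy − (Σx)(Σy)/n = 1913.817 − 1808.10175 = 105.71525
b = Sxy/Sxx = 105.71525/47.40875 = 2.229868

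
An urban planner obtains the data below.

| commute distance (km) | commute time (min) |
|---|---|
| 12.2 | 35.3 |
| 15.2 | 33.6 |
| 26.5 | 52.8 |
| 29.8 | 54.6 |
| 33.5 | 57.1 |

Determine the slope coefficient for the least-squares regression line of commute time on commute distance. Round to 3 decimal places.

n = 5, Σx = 117.2, Σy = 233.4, Σxy = 5880.51, Σx² = 3092.42
Sxx = Σx² − (Σx)²/n = 3092.42 − 2747.168 = 345.252
Sxy = Σxy − (Σx)(Σy)/n = 5880.51 − 5470.896 = 409.614
b = Sxy/Sxx = 409.614/345.252 = 1.186420

1.186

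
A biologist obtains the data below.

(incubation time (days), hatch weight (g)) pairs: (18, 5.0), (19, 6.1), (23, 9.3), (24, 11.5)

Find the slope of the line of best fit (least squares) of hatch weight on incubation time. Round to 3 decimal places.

n = 4, Σx = 84, Σy = 31.9, Σxy = 695.8, Σx² = 1790
Sxx = Σx² − (Σx)²/n = 1790 − 1764 = 26
Sxy = Σxy − (Σx)(Σy)/n = 695.8 − 669.9 = 25.9
b = Sxy/Sxx = 25.9/26 = 0.996154

0.996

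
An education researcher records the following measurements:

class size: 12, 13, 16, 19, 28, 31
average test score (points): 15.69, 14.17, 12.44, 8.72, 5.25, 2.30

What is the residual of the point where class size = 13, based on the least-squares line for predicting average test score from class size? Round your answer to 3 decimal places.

n = 6, Σx = 119, Σy = 58.57, Σxy = 955.51, Σx² = 2675
Sxx = Σx² − (Σx)²/n = 2675 − 2360.166667 = 314.833333
Sxy = Σxy − (Σx)(Σy)/n = 955.51 − 1161.638333 = -206.128333
b = Sxy/Sxx = -206.128333/314.833333 = -0.654722
a = ȳ − b·x̄ = 9.761667 − (-0.654722)·19.833333 = 22.746988
ŷ(13) = 22.746988 + (-0.654722)·13 = 14.235601
residual = y − ŷ = 14.17 − 14.235601 = -0.065601

-0.066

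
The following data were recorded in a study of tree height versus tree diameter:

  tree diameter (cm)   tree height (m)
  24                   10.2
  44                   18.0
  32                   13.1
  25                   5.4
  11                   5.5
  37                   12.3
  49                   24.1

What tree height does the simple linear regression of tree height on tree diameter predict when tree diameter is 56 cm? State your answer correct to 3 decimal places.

n = 7, Σx = 222, Σy = 88.6, Σxy = 3287.5, Σx² = 8052
Sxx = Σx² − (Σx)²/n = 8052 − 7040.571429 = 1011.428571
Sxy = Σxy − (Σx)(Σy)/n = 3287.5 − 2809.885714 = 477.614286
b = Sxy/Sxx = 477.614286/1011.428571 = 0.472218
a = ȳ − b·x̄ = 12.657143 − 0.472218·31.714286 = -2.318898
ŷ(56) = a + b·56 = -2.318898 + 0.472218·56 = 24.125282

24.125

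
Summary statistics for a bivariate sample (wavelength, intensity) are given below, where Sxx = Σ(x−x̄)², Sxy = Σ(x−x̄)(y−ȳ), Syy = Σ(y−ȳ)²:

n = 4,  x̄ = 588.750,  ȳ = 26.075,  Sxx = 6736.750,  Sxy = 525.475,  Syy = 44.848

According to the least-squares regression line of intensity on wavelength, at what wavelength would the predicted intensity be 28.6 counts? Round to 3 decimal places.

b = Sxy/Sxx = 525.475/6736.75 = 0.078001
a = ȳ − b·x̄ = 26.075 − 0.078001·588.75 = -19.848243
Set a + b·x = 28.6: x = (28.6 − (-19.848243)) / 0.078001 = 621.121271

621.121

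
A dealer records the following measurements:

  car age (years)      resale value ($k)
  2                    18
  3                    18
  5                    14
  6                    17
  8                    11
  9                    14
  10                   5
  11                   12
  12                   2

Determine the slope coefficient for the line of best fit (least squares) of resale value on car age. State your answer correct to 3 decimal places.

n = 9, Σx = 66, Σy = 111, Σxy = 682, Σx² = 584
Sxx = Σx² − (Σx)²/n = 584 − 484 = 100
Sxy = Σxy − (Σx)(Σy)/n = 682 − 814 = -132
b = Sxy/Sxx = -132/100 = -1.32

-1.320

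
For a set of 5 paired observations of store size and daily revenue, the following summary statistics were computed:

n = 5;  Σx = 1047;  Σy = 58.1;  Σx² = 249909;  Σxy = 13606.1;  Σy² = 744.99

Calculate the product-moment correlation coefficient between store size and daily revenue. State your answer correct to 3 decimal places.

0.984

Sxx = Σx² − (Σx)²/n = 249909 − 219241.8 = 30667.2
Sxy = Σxy − (Σx)(Σy)/n = 13606.1 − 12166.14 = 1439.96
Syy = Σy² − (Σy)²/n = 744.99 − 675.122 = 69.868
r = Sxy/√(Sxx·Syy) = 1439.96/√(2142655.9296) = 1439.96/1463.781380 = 0.983726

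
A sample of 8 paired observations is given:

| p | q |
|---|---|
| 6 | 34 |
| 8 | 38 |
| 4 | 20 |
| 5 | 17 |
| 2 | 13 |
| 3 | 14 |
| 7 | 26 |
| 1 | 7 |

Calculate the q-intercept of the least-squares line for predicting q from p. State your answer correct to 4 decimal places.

n = 8, Σx = 36, Σy = 169, Σxy = 930, Σx² = 204
Sxx = Σx² − (Σx)²/n = 204 − 162 = 42
Sxy = Σxy − (Σx)(Σy)/n = 930 − 760.5 = 169.5
b = Sxy/Sxx = 169.5/42 = 4.035714
a = ȳ − b·x̄ = 21.125 − 4.035714·4.5 = 2.964286

2.9643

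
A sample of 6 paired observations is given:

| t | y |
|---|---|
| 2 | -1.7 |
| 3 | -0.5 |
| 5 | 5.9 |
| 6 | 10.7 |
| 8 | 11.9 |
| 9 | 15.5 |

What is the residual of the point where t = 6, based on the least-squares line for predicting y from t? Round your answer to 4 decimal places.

n = 6, Σx = 33, Σy = 41.8, Σxy = 323.5, Σx² = 219
Sxx = Σx² − (Σx)²/n = 219 − 181.5 = 37.5
Sxy = Σxy − (Σx)(Σy)/n = 323.5 − 229.9 = 93.6
b = Sxy/Sxx = 93.6/37.5 = 2.496
a = ȳ − b·x̄ = 6.966667 − 2.496·5.5 = -6.761333
ŷ(6) = -6.761333 + 2.496·6 = 8.214667
residual = y − ŷ = 10.7 − 8.214667 = 2.485333

2.4853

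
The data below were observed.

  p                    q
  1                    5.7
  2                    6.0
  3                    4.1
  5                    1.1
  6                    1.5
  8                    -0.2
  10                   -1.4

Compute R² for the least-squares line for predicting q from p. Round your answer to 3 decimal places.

n = 7, Σx = 35, Σy = 16.8, Σxy = 28.9, Σx² = 239, Σy² = 90.76
Sxx = Σx² − (Σx)²/n = 239 − 175 = 64
Sxy = Σxy − (Σx)(Σy)/n = 28.9 − 84 = -55.1
Syy = Σy² − (Σy)²/n = 90.76 − 40.32 = 50.44
R² = Sxy²/(Sxx·Syy) = (-55.1)²/(64·50.44) = 0.940477

0.940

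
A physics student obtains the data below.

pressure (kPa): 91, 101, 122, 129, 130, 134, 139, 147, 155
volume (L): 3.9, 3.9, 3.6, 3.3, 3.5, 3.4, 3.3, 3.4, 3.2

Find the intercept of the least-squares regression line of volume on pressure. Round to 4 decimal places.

4.9775

n = 9, Σx = 1148, Σy = 31.5, Σxy = 3978.8, Σx² = 149818
Sxx = Σx² − (Σx)²/n = 149818 − 146433.777778 = 3384.222222
Sxy = Σxy − (Σx)(Σy)/n = 3978.8 − 4018 = -39.2
b = Sxy/Sxx = -39.2/3384.222222 = -0.011583
a = ȳ − b·x̄ = 3.5 − (-0.011583)·127.555556 = 4.977497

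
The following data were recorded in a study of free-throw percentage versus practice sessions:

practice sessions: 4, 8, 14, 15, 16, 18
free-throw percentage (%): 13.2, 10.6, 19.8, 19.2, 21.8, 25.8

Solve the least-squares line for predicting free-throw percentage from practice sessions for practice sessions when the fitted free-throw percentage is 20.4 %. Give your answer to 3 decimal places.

14.610

n = 6, Σx = 75, Σy = 110.4, Σxy = 1516, Σx² = 1081
Sxx = Σx² − (Σx)²/n = 1081 − 937.5 = 143.5
Sxy = Σxy − (Σx)(Σy)/n = 1516 − 1380 = 136
b = Sxy/Sxx = 136/143.5 = 0.947735
a = ȳ − b·x̄ = 18.4 − 0.947735·12.5 = 6.553310
Set a + b·x = 20.4: x = (20.4 − 6.553310) / 0.947735 = 14.610294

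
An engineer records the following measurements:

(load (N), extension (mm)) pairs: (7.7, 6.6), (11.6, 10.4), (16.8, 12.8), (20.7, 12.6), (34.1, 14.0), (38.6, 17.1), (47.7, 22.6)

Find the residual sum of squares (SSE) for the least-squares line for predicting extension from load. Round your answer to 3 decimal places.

16.839

n = 7, Σx = 177.2, Σy = 96.1, Σxy = 2862.8, Σx² = 5832.64, Σy² = 1473.49
Sxx = Σx² − (Σx)²/n = 5832.64 − 4485.691429 = 1346.948571
Sxy = Σxy − (Σx)(Σy)/n = 2862.8 − 2432.702857 = 430.097143
Syy = Σy² − (Σy)²/n = 1473.49 − 1319.315714 = 154.174286
b = Sxy/Sxx = 430.097143/1346.948571 = 0.319312
SSE = Syy − b·Sxy = 154.174286 − 0.319312·430.097143 = 16.839011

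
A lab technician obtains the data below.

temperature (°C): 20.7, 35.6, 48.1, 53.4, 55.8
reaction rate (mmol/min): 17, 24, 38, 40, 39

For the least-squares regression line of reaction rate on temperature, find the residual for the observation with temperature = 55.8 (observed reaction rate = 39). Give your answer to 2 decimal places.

n = 5, Σx = 213.6, Σy = 158, Σxy = 7346.3, Σx² = 9974.66
Sxx = Σx² − (Σx)²/n = 9974.66 − 9124.992 = 849.668
Sxy = Σxy − (Σx)(Σy)/n = 7346.3 − 6749.76 = 596.54
b = Sxy/Sxx = 596.54/849.668 = 0.702086
a = ȳ − b·x̄ = 31.6 − 0.702086·42.72 = 1.606886
ŷ(55.8) = 1.606886 + 0.702086·55.8 = 40.783285
residual = y − ŷ = 39 − 40.783285 = -1.783285

-1.78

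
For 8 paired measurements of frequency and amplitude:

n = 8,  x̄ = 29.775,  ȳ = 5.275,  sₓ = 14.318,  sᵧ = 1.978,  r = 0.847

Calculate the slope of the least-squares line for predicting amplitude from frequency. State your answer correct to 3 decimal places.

b = r · sᵧ/sₓ = 0.847 · 1.978/14.318 = 0.117011

0.117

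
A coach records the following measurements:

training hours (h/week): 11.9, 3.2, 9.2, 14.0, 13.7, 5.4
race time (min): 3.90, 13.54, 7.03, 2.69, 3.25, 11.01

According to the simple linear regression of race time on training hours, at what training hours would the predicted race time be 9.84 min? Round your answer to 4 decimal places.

6.6296

n = 6, Σx = 57.4, Σy = 41.42, Σxy = 296.053, Σx² = 649.34
Sxx = Σx² − (Σx)²/n = 649.34 − 549.126667 = 100.213333
Sxy = Σxy − (Σx)(Σy)/n = 296.053 − 396.251333 = -100.198333
b = Sxy/Sxx = -100.198333/100.213333 = -0.999850
a = ȳ − b·x̄ = 6.903333 − (-0.999850)·9.566667 = 16.468568
Set a + b·x = 9.84: x = (9.84 − 16.468568) / (-0.999850) = 6.629560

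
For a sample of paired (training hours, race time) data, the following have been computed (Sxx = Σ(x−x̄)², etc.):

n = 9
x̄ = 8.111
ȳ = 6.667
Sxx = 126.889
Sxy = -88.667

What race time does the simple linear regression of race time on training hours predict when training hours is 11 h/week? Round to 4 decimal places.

4.6482

b = Sxy/Sxx = -88.667/126.889 = -0.698776
a = ȳ − b·x̄ = 6.667 − (-0.698776)·8.111 = 12.334773
ŷ(11) = a + b·11 = 12.334773 + (-0.698776)·11 = 4.648236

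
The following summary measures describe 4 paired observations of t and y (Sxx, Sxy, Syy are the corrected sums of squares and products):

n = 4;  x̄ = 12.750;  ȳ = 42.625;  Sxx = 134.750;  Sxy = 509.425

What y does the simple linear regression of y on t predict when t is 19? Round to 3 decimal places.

66.253

b = Sxy/Sxx = 509.425/134.75 = 3.780519
a = ȳ − b·x̄ = 42.625 − 3.780519·12.75 = -5.576623
ŷ(19) = a + b·19 = -5.576623 + 3.780519·19 = 66.253247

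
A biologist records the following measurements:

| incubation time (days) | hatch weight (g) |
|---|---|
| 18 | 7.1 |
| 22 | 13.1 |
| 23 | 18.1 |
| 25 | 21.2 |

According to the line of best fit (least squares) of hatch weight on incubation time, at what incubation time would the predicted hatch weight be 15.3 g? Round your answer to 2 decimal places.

22.21

n = 4, Σx = 88, Σy = 59.5, Σxy = 1362.3, Σx² = 1962
Sxx = Σx² − (Σx)²/n = 1962 − 1936 = 26
Sxy = Σxy − (Σx)(Σy)/n = 1362.3 − 1309 = 53.3
b = Sxy/Sxx = 53.3/26 = 2.05
a = ȳ − b·x̄ = 14.875 − 2.05·22 = -30.225
Set a + b·x = 15.3: x = (15.3 − (-30.225)) / 2.05 = 22.207317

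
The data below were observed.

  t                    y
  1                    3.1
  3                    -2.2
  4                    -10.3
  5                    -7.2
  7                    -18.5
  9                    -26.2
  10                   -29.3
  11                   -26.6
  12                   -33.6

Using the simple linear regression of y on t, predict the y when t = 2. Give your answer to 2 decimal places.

n = 9, Σx = 62, Σy = -150.8, Σxy = -1434.8, Σx² = 546
Sxx = Σx² − (Σx)²/n = 546 − 427.111111 = 118.888889
Sxy = Σxy − (Σx)(Σy)/n = -1434.8 − (-1038.844444) = -395.955556
b = Sxy/Sxx = -395.955556/118.888889 = -3.330467
a = ȳ − b·x̄ = -16.755556 − (-3.330467)·6.888889 = 6.187664
ŷ(2) = a + b·2 = 6.187664 + (-3.330467)·2 = -0.473271

-0.47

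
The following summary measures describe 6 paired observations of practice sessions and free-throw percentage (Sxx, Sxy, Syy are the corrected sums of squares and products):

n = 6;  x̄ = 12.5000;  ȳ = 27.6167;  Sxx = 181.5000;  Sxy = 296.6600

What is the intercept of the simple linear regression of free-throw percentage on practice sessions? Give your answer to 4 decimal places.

7.1856

b = Sxy/Sxx = 296.66/181.5 = 1.634490
a = ȳ − b·x̄ = 27.6167 − 1.634490·12.5 = 7.185571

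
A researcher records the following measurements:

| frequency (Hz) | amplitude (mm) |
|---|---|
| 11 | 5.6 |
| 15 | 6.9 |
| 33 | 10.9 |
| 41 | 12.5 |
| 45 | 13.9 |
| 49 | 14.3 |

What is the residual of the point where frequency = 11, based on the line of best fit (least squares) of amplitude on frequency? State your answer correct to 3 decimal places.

n = 6, Σx = 194, Σy = 64.1, Σxy = 2363.5, Σx² = 7542
Sxx = Σx² − (Σx)²/n = 7542 − 6272.666667 = 1269.333333
Sxy = Σxy − (Σx)(Σy)/n = 2363.5 − 2072.566667 = 290.933333
b = Sxy/Sxx = 290.933333/1269.333333 = 0.229202
a = ȳ − b·x̄ = 10.683333 − 0.229202·32.333333 = 3.272479
ŷ(11) = 3.272479 + 0.229202·11 = 5.793697
residual = y − ŷ = 5.6 − 5.793697 = -0.193697

-0.194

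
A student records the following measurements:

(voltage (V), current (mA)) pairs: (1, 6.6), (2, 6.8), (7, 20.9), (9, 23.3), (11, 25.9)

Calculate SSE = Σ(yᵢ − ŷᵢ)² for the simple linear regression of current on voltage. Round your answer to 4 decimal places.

8.5967

n = 5, Σx = 30, Σy = 83.5, Σxy = 661.1, Σx² = 256, Σy² = 1740.31
Sxx = Σx² − (Σx)²/n = 256 − 180 = 76
Sxy = Σxy − (Σx)(Σy)/n = 661.1 − 501 = 160.1
Syy = Σy² − (Σy)²/n = 1740.31 − 1394.45 = 345.86
b = Sxy/Sxx = 160.1/76 = 2.106579
SSE = Syy − b·Sxy = 345.86 − 2.106579·160.1 = 8.596711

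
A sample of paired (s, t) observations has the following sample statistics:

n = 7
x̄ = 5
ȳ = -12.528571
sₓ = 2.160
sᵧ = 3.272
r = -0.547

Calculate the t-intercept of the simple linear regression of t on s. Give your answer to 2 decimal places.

b = r · sᵧ/sₓ = -0.547 · 3.272/2.16 = -0.828604
a = ȳ − b·x̄ = -12.528571 − (-0.828604)·5 = -8.385552

-8.39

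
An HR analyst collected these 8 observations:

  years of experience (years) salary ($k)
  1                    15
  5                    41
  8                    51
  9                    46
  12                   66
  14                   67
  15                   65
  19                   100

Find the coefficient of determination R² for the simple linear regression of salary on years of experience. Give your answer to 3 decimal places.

0.931

n = 8, Σx = 83, Σy = 451, Σxy = 5647, Σx² = 1097, Σy² = 29693
Sxx = Σx² − (Σx)²/n = 1097 − 861.125 = 235.875
Sxy = Σxy − (Σx)(Σy)/n = 5647 − 4679.125 = 967.875
Syy = Σy² − (Σy)²/n = 29693 − 25425.125 = 4267.875
R² = Sxy²/(Sxx·Syy) = (967.875)²/(235.875·4267.875) = 0.930561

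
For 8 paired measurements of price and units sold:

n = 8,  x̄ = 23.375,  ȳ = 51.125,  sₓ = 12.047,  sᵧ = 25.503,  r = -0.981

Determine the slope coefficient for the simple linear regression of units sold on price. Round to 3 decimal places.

-2.077

b = r · sᵧ/sₓ = -0.981 · 25.503/12.047 = -2.076736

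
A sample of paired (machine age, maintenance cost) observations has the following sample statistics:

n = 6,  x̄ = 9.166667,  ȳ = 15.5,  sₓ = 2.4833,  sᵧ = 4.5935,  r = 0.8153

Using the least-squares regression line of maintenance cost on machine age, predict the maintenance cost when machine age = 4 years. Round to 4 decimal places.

b = r · sᵧ/sₓ = 0.8153 · 4.5935/2.4833 = 1.508106
a = ȳ − b·x̄ = 15.5 − 1.508106·9.166667 = 1.675691
ŷ(4) = a + b·4 = 1.675691 + 1.508106·4 = 7.708117

7.7081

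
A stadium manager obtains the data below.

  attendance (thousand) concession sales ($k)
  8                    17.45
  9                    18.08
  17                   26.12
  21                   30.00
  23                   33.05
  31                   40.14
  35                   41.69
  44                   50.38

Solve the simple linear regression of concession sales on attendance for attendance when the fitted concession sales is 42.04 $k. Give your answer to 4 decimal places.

n = 8, Σx = 188, Σy = 256.91, Σxy = 7056.72, Σx² = 5526
Sxx = Σx² − (Σx)²/n = 5526 − 4418 = 1108
Sxy = Σxy − (Σx)(Σy)/n = 7056.72 − 6037.385 = 1019.335
b = Sxy/Sxx = 1019.335/1108 = 0.919977
a = ȳ − b·x̄ = 32.11375 − 0.919977·23.5 = 10.494280
Set a + b·x = 42.04: x = (42.04 − 10.494280) / 0.919977 = 34.289667

34.2897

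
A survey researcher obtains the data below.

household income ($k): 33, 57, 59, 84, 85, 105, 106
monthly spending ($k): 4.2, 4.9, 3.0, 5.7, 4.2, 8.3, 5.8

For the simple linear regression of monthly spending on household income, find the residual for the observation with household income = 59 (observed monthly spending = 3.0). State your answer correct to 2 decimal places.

n = 7, Σx = 529, Σy = 36.1, Σxy = 2917, Σx² = 44361
Sxx = Σx² − (Σx)²/n = 44361 − 39977.285714 = 4383.714286
Sxy = Σxy − (Σx)(Σy)/n = 2917 − 2728.128571 = 188.871429
b = Sxy/Sxx = 188.871429/4383.714286 = 0.043085
a = ȳ − b·x̄ = 5.157143 − 0.043085·75.571429 = 1.901163
ŷ(59) = 1.901163 + 0.043085·59 = 4.443166
residual = y − ŷ = 3.0 − 4.443166 = -1.443166

-1.44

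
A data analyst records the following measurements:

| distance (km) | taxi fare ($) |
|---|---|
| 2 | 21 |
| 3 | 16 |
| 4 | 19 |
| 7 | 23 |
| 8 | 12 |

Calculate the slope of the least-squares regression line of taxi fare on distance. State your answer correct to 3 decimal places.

-0.515

n = 5, Σx = 24, Σy = 91, Σxy = 423, Σx² = 142
Sxx = Σx² − (Σx)²/n = 142 − 115.2 = 26.8
Sxy = Σxy − (Σx)(Σy)/n = 423 − 436.8 = -13.8
b = Sxy/Sxx = -13.8/26.8 = -0.514925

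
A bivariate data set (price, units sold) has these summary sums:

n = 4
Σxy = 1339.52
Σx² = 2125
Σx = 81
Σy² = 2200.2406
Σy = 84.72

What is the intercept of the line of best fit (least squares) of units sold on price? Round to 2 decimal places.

Sxx = Σx² − (Σx)²/n = 2125 − 1640.25 = 484.75
Sxy = Σxy − (Σx)(Σy)/n = 1339.52 − 1715.58 = -376.06
b = Sxy/Sxx = -376.06/484.75 = -0.775781
a = ȳ − b·x̄ = 21.18 − (-0.775781)·20.25 = 36.889572

36.89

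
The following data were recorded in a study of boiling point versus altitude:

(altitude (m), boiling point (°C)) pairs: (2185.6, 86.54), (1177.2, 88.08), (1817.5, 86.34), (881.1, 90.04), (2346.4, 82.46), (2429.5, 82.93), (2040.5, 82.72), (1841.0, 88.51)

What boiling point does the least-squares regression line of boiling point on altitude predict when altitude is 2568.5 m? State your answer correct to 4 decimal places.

n = 8, Σx = 14718.8, Σy = 687.62, Σxy = 1255786.443, Σx² = 29203275.12
Sxx = Σx² − (Σx)²/n = 29203275.12 − 27080384.18 = 2122890.94
Sxy = Σxy − (Σx)(Σy)/n = 1255786.443 − 1265117.657 = -9331.214
b = Sxy/Sxx = -9331.214/2122890.94 = -0.004396
a = ȳ − b·x̄ = 85.9525 − (-0.004396)·1839.85 = 94.039601
ŷ(2568.5) = a + b·2568.5 = 94.039601 + (-0.004396)·2568.5 = 82.749703

82.7497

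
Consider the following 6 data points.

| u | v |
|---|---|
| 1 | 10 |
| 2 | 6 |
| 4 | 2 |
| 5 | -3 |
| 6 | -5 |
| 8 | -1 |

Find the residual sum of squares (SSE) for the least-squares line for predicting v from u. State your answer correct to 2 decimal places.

46.18

n = 6, Σx = 26, Σy = 9, Σxy = -23, Σx² = 146, Σy² = 175
Sxx = Σx² − (Σx)²/n = 146 − 112.666667 = 33.333333
Sxy = Σxy − (Σx)(Σy)/n = -23 − 39 = -62
Syy = Σy² − (Σy)²/n = 175 − 13.5 = 161.5
b = Sxy/Sxx = -62/33.333333 = -1.86
SSE = Syy − b·Sxy = 161.5 − (-1.86)·(-62) = 46.18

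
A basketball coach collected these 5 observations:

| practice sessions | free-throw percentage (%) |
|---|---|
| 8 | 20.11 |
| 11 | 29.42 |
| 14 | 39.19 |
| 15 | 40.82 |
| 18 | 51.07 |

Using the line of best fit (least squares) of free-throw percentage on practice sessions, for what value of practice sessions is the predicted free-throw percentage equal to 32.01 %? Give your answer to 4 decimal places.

n = 5, Σx = 66, Σy = 180.61, Σxy = 2564.72, Σx² = 930
Sxx = Σx² − (Σx)²/n = 930 − 871.2 = 58.8
Sxy = Σxy − (Σx)(Σy)/n = 2564.72 − 2384.052 = 180.668
b = Sxy/Sxx = 180.668/58.8 = 3.072585
a = ȳ − b·x̄ = 36.122 − 3.072585·13.2 = -4.436122
Set a + b·x = 32.01: x = (32.01 − (-4.436122)) / 3.072585 = 11.861713

11.8617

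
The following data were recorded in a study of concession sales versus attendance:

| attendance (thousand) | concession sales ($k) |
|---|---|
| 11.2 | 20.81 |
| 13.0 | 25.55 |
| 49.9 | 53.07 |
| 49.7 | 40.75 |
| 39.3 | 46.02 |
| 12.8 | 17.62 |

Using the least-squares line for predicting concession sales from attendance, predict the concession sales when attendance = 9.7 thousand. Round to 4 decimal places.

19.8773

n = 6, Σx = 175.9, Σy = 203.82, Σxy = 7272.812, Σx² = 6962.87
Sxx = Σx² − (Σx)²/n = 6962.87 − 5156.801667 = 1806.068333
Sxy = Σxy − (Σx)(Σy)/n = 7272.812 − 5975.323 = 1297.489
b = Sxy/Sxx = 1297.489/1806.068333 = 0.718405
a = ȳ − b·x̄ = 33.97 − 0.718405·29.316667 = 12.908752
ŷ(9.7) = a + b·9.7 = 12.908752 + 0.718405·9.7 = 19.877283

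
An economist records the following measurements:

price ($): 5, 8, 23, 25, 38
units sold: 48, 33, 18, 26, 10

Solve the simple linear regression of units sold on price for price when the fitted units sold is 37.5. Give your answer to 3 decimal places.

n = 5, Σx = 99, Σy = 135, Σxy = 1948, Σx² = 2687
Sxx = Σx² − (Σx)²/n = 2687 − 1960.2 = 726.8
Sxy = Σxy − (Σx)(Σy)/n = 1948 − 2673 = -725
b = Sxy/Sxx = -725/726.8 = -0.997523
a = ȳ − b·x̄ = 27 − (-0.997523)·19.8 = 46.750963
Set a + b·x = 37.5: x = (37.5 − 46.750963) / (-0.997523) = 9.273931

9.274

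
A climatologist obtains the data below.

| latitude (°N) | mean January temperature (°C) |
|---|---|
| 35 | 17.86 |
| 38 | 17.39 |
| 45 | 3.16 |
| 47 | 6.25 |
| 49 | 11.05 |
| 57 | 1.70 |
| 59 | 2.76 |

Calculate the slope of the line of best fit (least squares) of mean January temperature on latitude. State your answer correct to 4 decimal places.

-0.6575

n = 7, Σx = 330, Σy = 60.17, Σxy = 2523.06, Σx² = 16034
Sxx = Σx² − (Σx)²/n = 16034 − 15557.142857 = 476.857143
Sxy = Σxy − (Σx)(Σy)/n = 2523.06 − 2836.585714 = -313.525714
b = Sxy/Sxx = -313.525714/476.857143 = -0.657484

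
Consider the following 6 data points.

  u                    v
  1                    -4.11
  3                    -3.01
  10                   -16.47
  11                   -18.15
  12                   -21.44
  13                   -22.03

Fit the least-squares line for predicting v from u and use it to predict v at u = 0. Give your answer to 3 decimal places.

-0.388

n = 6, Σx = 50, Σy = -85.21, Σxy = -921.16, Σx² = 544
Sxx = Σx² − (Σx)²/n = 544 − 416.666667 = 127.333333
Sxy = Σxy − (Σx)(Σy)/n = -921.16 − (-710.083333) = -211.076667
b = Sxy/Sxx = -211.076667/127.333333 = -1.657670
a = ȳ − b·x̄ = -14.201667 − (-1.657670)·8.333333 = -0.387749
ŷ(0) = a + b·0 = -0.387749 + (-1.657670)·0 = -0.387749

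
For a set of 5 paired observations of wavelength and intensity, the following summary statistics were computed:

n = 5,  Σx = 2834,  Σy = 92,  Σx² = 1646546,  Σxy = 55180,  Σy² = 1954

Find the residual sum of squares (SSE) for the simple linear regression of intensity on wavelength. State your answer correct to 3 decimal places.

Sxx = Σx² − (Σx)²/n = 1646546 − 1606311.2 = 40234.8
Sxy = Σxy − (Σx)(Σy)/n = 55180 − 52145.6 = 3034.4
Syy = Σy² − (Σy)²/n = 1954 − 1692.8 = 261.2
b = Sxy/Sxx = 3034.4/40234.8 = 0.075417
SSE = Syy − b·Sxy = 261.2 − 0.075417·3034.4 = 32.353744

32.354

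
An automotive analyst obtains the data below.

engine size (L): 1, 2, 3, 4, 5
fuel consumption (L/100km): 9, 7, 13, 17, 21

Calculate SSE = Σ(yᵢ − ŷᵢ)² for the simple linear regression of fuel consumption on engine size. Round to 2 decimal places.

n = 5, Σx = 15, Σy = 67, Σxy = 235, Σx² = 55, Σy² = 1029
Sxx = Σx² − (Σx)²/n = 55 − 45 = 10
Sxy = Σxy − (Σx)(Σy)/n = 235 − 201 = 34
Syy = Σy² − (Σy)²/n = 1029 − 897.8 = 131.2
b = Sxy/Sxx = 34/10 = 3.4
SSE = Syy − b·Sxy = 131.2 − 3.4·34 = 15.6

15.60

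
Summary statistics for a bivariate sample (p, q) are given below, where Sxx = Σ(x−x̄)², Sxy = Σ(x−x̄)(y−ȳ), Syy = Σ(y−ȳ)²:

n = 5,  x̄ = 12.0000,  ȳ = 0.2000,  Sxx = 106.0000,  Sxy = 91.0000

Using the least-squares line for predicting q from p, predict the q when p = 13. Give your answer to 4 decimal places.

1.0585

b = Sxy/Sxx = 91/106 = 0.858491
a = ȳ − b·x̄ = 0.2 − 0.858491·12 = -10.101887
ŷ(13) = a + b·13 = -10.101887 + 0.858491·13 = 1.058491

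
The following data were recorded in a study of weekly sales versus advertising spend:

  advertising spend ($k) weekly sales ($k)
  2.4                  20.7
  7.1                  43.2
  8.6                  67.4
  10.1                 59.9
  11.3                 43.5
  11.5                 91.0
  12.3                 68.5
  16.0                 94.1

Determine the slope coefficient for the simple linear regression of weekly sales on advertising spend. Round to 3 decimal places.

n = 8, Σx = 79.3, Σy = 488.3, Σxy = 5427.23, Σx² = 899.37
Sxx = Σx² − (Σx)²/n = 899.37 − 786.06125 = 113.30875
Sxy = Σxy − (Σx)(Σy)/n = 5427.23 − 4840.27375 = 586.95625
b = Sxy/Sxx = 586.95625/113.30875 = 5.180149

5.180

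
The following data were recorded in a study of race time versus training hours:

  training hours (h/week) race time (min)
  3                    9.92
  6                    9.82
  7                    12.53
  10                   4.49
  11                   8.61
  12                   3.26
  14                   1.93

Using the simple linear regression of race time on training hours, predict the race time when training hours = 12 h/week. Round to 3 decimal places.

n = 7, Σx = 63, Σy = 50.56, Σxy = 382.14, Σx² = 655
Sxx = Σx² − (Σx)²/n = 655 − 567 = 88
Sxy = Σxy − (Σx)(Σy)/n = 382.14 − 455.04 = -72.9
b = Sxy/Sxx = -72.9/88 = -0.828409
a = ȳ − b·x̄ = 7.222857 − (-0.828409)·9 = 14.678539
ŷ(12) = a + b·12 = 14.678539 + (-0.828409)·12 = 4.737630

4.738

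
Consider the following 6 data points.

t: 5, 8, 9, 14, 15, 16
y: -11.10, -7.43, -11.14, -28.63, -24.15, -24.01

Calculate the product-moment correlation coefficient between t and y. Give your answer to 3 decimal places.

-0.881

n = 6, Σx = 67, Σy = -106.46, Σxy = -1362.43, Σx² = 847, Σy² = 2281.894
Sxx = Σx² − (Σx)²/n = 847 − 748.166667 = 98.833333
Sxy = Σxy − (Σx)(Σy)/n = -1362.43 − (-1188.803333) = -173.626667
Syy = Σy² − (Σy)²/n = 2281.894 − 1888.955267 = 392.938733
r = Sxy/√(Sxx·Syy) = -173.626667/√(38835.444811) = -173.626667/197.067107 = -0.881054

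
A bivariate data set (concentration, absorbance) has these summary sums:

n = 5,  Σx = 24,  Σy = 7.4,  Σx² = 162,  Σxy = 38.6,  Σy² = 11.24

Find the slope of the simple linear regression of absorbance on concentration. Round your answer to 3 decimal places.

Sxx = Σx² − (Σx)²/n = 162 − 115.2 = 46.8
Sxy = Σxy − (Σx)(Σy)/n = 38.6 − 35.52 = 3.08
b = Sxy/Sxx = 3.08/46.8 = 0.065812

0.066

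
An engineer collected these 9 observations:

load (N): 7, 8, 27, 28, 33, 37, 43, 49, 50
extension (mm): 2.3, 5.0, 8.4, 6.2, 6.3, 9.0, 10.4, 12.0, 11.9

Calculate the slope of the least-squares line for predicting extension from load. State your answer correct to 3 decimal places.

0.194

n = 9, Σx = 282, Σy = 71.5, Σxy = 2627.6, Σx² = 10834
Sxx = Σx² − (Σx)²/n = 10834 − 8836 = 1998
Sxy = Σxy − (Σx)(Σy)/n = 2627.6 − 2240.333333 = 387.266667
b = Sxy/Sxx = 387.266667/1998 = 0.193827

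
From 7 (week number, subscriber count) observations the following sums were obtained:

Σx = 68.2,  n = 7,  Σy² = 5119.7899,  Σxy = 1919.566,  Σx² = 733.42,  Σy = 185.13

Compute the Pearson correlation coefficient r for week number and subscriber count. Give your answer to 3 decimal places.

Sxx = Σx² − (Σx)²/n = 733.42 − 664.462857 = 68.957143
Sxy = Σxy − (Σx)(Σy)/n = 1919.566 − 1803.695143 = 115.870857
Syy = Σy² − (Σy)²/n = 5119.7899 − 4896.159557 = 223.630343
r = Sxy/√(Sxx·Syy) = 115.870857/√(15420.909500) = 115.870857/124.180955 = 0.933081

0.933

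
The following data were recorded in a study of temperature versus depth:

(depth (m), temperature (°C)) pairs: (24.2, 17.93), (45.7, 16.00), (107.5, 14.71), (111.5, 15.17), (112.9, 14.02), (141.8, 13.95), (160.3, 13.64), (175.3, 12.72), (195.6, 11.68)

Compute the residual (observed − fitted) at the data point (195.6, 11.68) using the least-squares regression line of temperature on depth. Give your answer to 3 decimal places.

n = 9, Σx = 1074.8, Σy = 129.82, Σxy = 14699.77, Σx² = 154201.82
Sxx = Σx² − (Σx)²/n = 154201.82 − 128355.004444 = 25846.815556
Sxy = Σxy − (Σx)(Σy)/n = 14699.77 − 15503.392889 = -803.622889
b = Sxy/Sxx = -803.622889/25846.815556 = -0.031092
a = ȳ − b·x̄ = 14.424444 − (-0.031092)·119.422222 = 18.137491
ŷ(195.6) = 18.137491 + (-0.031092)·195.6 = 12.055944
residual = y − ŷ = 11.68 − 12.055944 = -0.375944

-0.376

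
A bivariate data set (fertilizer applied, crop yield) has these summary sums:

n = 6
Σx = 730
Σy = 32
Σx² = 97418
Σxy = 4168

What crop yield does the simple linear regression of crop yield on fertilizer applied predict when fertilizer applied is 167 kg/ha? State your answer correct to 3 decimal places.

Sxx = Σx² − (Σx)²/n = 97418 − 88816.666667 = 8601.333333
Sxy = Σxy − (Σx)(Σy)/n = 4168 − 3893.333333 = 274.666667
b = Sxy/Sxx = 274.666667/8601.333333 = 0.031933
a = ȳ − b·x̄ = 5.333333 − 0.031933·121.666667 = 1.448148
ŷ(167) = a + b·167 = 1.448148 + 0.031933·167 = 6.780964

6.781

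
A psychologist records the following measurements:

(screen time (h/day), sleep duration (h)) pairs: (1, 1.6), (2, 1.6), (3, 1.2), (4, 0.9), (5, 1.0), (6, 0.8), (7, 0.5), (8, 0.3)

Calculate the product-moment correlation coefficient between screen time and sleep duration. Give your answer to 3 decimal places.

n = 8, Σx = 36, Σy = 7.9, Σxy = 27.7, Σx² = 204, Σy² = 9.35
Sxx = Σx² − (Σx)²/n = 204 − 162 = 42
Sxy = Σxy − (Σx)(Σy)/n = 27.7 − 35.55 = -7.85
Syy = Σy² − (Σy)²/n = 9.35 − 7.80125 = 1.54875
r = Sxy/√(Sxx·Syy) = -7.85/√(65.0475) = -7.85/8.065203 = -0.973317

-0.973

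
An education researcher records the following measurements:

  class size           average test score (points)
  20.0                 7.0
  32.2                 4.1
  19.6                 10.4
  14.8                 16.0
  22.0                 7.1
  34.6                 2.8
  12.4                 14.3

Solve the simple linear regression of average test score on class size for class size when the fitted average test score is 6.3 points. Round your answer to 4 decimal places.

n = 7, Σx = 155.6, Σy = 61.7, Σxy = 1143.06, Σx² = 3874.96
Sxx = Σx² − (Σx)²/n = 3874.96 − 3458.765714 = 416.194286
Sxy = Σxy − (Σx)(Σy)/n = 1143.06 − 1371.502857 = -228.442857
b = Sxy/Sxx = -228.442857/416.194286 = -0.548885
a = ȳ − b·x̄ = 8.814286 − (-0.548885)·22.228571 = 21.015218
Set a + b·x = 6.3: x = (6.3 − 21.015218) / (-0.548885) = 26.809285

26.8093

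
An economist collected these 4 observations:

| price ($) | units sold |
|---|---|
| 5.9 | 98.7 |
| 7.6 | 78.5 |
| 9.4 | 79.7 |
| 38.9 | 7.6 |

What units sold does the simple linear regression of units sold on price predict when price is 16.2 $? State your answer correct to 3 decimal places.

n = 4, Σx = 61.8, Σy = 264.5, Σxy = 2223.75, Σx² = 1694.14
Sxx = Σx² − (Σx)²/n = 1694.14 − 954.81 = 739.33
Sxy = Σxy − (Σx)(Σy)/n = 2223.75 − 4086.525 = -1862.775
b = Sxy/Sxx = -1862.775/739.33 = -2.519545
a = ȳ − b·x̄ = 66.125 − (-2.519545)·15.45 = 105.051966
ŷ(16.2) = a + b·16.2 = 105.051966 + (-2.519545)·16.2 = 64.235341

64.235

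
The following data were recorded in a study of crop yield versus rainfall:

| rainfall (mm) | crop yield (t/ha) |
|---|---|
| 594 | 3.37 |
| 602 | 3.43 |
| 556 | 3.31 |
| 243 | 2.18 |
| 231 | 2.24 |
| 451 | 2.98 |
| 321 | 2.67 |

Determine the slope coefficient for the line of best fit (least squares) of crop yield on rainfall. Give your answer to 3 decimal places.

0.003

n = 7, Σx = 2998, Σy = 20.18, Σxy = 9155.23, Σx² = 1443228
Sxx = Σx² − (Σx)²/n = 1443228 − 1284000.571429 = 159227.428571
Sxy = Σxy − (Σx)(Σy)/n = 9155.23 − 8642.805714 = 512.424286
b = Sxy/Sxx = 512.424286/159227.428571 = 0.003218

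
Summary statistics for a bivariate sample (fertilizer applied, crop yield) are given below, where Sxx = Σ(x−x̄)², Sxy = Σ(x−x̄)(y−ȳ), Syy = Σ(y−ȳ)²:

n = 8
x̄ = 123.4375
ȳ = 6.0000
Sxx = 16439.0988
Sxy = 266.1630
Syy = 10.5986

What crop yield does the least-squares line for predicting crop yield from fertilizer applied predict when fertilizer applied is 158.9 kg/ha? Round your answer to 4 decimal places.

6.5742

b = Sxy/Sxx = 266.163/16439.0988 = 0.016191
a = ȳ − b·x̄ = 6 − 0.016191·123.4375 = 4.001442
ŷ(158.9) = a + b·158.9 = 4.001442 + 0.016191·158.9 = 6.574168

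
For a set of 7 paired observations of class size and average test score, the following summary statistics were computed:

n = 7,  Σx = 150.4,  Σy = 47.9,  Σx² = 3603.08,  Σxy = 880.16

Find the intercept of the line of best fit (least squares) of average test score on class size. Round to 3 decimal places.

Sxx = Σx² − (Σx)²/n = 3603.08 − 3231.451429 = 371.628571
Sxy = Σxy − (Σx)(Σy)/n = 880.16 − 1029.165714 = -149.005714
b = Sxy/Sxx = -149.005714/371.628571 = -0.400953
a = ȳ − b·x̄ = 6.842857 − (-0.400953)·21.485714 = 15.457626

15.458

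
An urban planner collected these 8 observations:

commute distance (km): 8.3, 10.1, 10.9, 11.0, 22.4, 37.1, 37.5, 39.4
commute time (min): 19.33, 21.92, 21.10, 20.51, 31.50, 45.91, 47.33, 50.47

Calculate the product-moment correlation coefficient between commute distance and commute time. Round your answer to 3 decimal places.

n = 8, Σx = 176.7, Σy = 258.07, Σxy = 7009.685, Σx² = 5247.49, Σy² = 9607.3333
Sxx = Σx² − (Σx)²/n = 5247.49 − 3902.86125 = 1344.62875
Sxy = Σxy − (Σx)(Σy)/n = 7009.685 − 5700.121125 = 1309.563875
Syy = Σy² − (Σy)²/n = 9607.3333 − 8325.015612 = 1282.317687
r = Sxy/√(Sxx·Syy) = 1309.563875/√(1724241.229246) = 1309.563875/1313.103663 = 0.997304

0.997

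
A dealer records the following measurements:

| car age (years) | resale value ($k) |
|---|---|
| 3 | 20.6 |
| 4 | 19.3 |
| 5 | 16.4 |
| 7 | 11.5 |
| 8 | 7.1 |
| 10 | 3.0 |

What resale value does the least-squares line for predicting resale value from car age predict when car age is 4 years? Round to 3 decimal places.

n = 6, Σx = 37, Σy = 77.9, Σxy = 388.3, Σx² = 263
Sxx = Σx² − (Σx)²/n = 263 − 228.166667 = 34.833333
Sxy = Σxy − (Σx)(Σy)/n = 388.3 − 480.383333 = -92.083333
b = Sxy/Sxx = -92.083333/34.833333 = -2.643541
a = ȳ − b·x̄ = 12.983333 − (-2.643541)·6.166667 = 29.285167
ŷ(4) = a + b·4 = 29.285167 + (-2.643541)·4 = 18.711005

18.711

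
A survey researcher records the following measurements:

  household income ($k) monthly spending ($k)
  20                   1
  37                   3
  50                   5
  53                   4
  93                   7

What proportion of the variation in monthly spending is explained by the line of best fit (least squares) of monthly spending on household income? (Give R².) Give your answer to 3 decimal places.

n = 5, Σx = 253, Σy = 20, Σxy = 1244, Σx² = 15727, Σy² = 100
Sxx = Σx² − (Σx)²/n = 15727 − 12801.8 = 2925.2
Sxy = Σxy − (Σx)(Σy)/n = 1244 − 1012 = 232
Syy = Σy² − (Σy)²/n = 100 − 80 = 20
R² = Sxy²/(Sxx·Syy) = (232)²/(2925.2·20) = 0.920005

0.920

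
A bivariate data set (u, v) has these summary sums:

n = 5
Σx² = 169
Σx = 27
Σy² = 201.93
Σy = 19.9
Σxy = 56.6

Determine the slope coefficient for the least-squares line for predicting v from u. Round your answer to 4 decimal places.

Sxx = Σx² − (Σx)²/n = 169 − 145.8 = 23.2
Sxy = Σxy − (Σx)(Σy)/n = 56.6 − 107.46 = -50.86
b = Sxy/Sxx = -50.86/23.2 = -2.192241

-2.1922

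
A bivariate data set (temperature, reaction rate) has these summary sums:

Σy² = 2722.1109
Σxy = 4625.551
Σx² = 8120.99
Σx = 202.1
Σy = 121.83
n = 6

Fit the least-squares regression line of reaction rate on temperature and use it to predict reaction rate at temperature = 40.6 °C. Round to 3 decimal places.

Sxx = Σx² − (Σx)²/n = 8120.99 − 6807.401667 = 1313.588333
Sxy = Σxy − (Σx)(Σy)/n = 4625.551 − 4103.6405 = 521.9105
b = Sxy/Sxx = 521.9105/1313.588333 = 0.397317
a = ȳ − b·x̄ = 20.305 − 0.397317·33.683333 = 6.922051
ŷ(40.6) = a + b·40.6 = 6.922051 + 0.397317·40.6 = 23.053107

23.053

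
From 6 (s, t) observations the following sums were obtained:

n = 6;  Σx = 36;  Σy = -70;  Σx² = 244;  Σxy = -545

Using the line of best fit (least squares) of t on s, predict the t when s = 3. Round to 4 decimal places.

Sxx = Σx² − (Σx)²/n = 244 − 216 = 28
Sxy = Σxy − (Σx)(Σy)/n = -545 − (-420) = -125
b = Sxy/Sxx = -125/28 = -4.464286
a = ȳ − b·x̄ = -11.666667 − (-4.464286)·6 = 15.119048
ŷ(3) = a + b·3 = 15.119048 + (-4.464286)·3 = 1.726190

1.7262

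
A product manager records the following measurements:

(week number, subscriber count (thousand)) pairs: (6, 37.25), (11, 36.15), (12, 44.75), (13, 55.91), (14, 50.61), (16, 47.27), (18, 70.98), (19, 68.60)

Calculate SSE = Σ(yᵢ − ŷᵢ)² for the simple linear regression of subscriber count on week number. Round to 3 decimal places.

n = 8, Σx = 109, Σy = 411.52, Σxy = 5930.88, Σx² = 1607, Σy² = 22362.821
Sxx = Σx² − (Σx)²/n = 1607 − 1485.125 = 121.875
Sxy = Σxy − (Σx)(Σy)/n = 5930.88 − 5606.96 = 323.92
Syy = Σy² − (Σy)²/n = 22362.821 − 21168.5888 = 1194.2322
b = Sxy/Sxx = 323.92/121.875 = 2.657805
SSE = Syy − b·Sxy = 1194.2322 − 2.657805·323.92 = 333.315963

333.316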